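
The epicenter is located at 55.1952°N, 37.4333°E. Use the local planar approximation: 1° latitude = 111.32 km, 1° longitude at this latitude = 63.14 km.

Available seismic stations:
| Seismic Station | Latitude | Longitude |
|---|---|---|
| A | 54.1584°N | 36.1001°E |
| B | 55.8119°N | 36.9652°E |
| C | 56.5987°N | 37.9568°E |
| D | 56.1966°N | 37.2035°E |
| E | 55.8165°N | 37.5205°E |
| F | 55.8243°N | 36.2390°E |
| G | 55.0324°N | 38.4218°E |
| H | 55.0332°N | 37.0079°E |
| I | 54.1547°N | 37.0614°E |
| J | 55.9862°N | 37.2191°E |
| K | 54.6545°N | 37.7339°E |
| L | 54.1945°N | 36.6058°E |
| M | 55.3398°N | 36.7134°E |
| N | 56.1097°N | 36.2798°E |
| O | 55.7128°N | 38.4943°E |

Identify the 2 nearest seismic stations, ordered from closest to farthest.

H, M

Distances from 55.1952°N, 37.4333°E:
A: 142.8529 km
B: 74.7430 km
C: 159.6958 km
D: 112.4162 km
E: 69.3819 km
F: 102.9115 km
G: 64.9918 km
H: 32.3522 km
I: 118.1847 km
J: 89.0867 km
K: 63.1123 km
L: 123.0422 km
M: 48.2205 km
N: 125.1726 km
O: 88.3620 km
Sorted: H (32.3522 km) < M (48.2205 km) < K (63.1123 km) < G (64.9918 km) < …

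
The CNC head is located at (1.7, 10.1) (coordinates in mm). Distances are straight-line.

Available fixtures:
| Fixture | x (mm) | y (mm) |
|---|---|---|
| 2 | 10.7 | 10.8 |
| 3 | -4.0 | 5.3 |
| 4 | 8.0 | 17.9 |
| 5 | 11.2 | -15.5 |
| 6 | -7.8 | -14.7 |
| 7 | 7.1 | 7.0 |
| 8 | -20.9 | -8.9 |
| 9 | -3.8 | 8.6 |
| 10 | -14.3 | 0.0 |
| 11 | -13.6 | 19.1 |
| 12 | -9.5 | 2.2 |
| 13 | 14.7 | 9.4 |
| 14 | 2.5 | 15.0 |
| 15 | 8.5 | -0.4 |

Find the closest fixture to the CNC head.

Distances from (1.7, 10.1):
2: √((9.0)² + (0.7)²) = √(81.000 + 0.490) = 9.0 mm
3: √((-5.7)² + (-4.8)²) = √(32.490 + 23.040) = 7.5 mm
4: √((6.3)² + (7.8)²) = √(39.690 + 60.840) = 10.0 mm
5: √((9.5)² + (-25.6)²) = √(90.250 + 655.360) = 27.3 mm
6: √((-9.5)² + (-24.8)²) = √(90.250 + 615.040) = 26.6 mm
7: √((5.4)² + (-3.1)²) = √(29.160 + 9.610) = 6.2 mm
8: √((-22.6)² + (-19.0)²) = √(510.760 + 361.000) = 29.5 mm
9: √((-5.5)² + (-1.5)²) = √(30.250 + 2.250) = 5.7 mm
10: √((-16.0)² + (-10.1)²) = √(256.000 + 102.010) = 18.9 mm
11: √((-15.3)² + (9.0)²) = √(234.090 + 81.000) = 17.8 mm
12: √((-11.2)² + (-7.9)²) = √(125.440 + 62.410) = 13.7 mm
13: √((13.0)² + (-0.7)²) = √(169.000 + 0.490) = 13.0 mm
14: √((0.8)² + (4.9)²) = √(0.640 + 24.010) = 5.0 mm
15: √((6.8)² + (-10.5)²) = √(46.240 + 110.250) = 12.5 mm
Minimum: 14 at 5.0 mm.

14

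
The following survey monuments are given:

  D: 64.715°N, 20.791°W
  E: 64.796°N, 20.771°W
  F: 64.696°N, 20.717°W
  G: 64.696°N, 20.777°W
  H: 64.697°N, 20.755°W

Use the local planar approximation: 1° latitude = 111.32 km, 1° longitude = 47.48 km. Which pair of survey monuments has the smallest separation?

Pairwise distances:
D–E: 9.067 km
D–F: 4.101 km
D–G: 2.217 km
D–H: 2.634 km
E–F: 11.423 km
E–G: 11.136 km
E–H: 11.047 km
F–G: 2.849 km
F–H: 1.808 km
G–H: 1.050 km
Closest pair: G–H at 1.050 km.

G and H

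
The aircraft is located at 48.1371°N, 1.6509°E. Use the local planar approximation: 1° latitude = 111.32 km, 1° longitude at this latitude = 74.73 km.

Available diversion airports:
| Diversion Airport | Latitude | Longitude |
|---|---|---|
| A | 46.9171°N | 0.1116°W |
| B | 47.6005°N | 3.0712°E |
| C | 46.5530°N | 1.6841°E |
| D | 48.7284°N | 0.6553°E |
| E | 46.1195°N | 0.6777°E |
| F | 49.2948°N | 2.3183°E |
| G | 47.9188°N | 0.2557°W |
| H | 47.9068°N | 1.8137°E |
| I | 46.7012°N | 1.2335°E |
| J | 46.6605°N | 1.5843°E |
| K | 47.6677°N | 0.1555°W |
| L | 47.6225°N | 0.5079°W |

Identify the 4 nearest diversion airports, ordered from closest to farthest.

H, D, B, F

Distances from 48.1371°N, 1.6509°E:
A: √((-1.2200·111.32)² + (-1.7625·74.73)²) = √(18444.464748 + 17347.952160) = 189.1888 km
B: √((-0.5366·111.32)² + (1.4203·74.73)²) = √(3568.188030 + 11265.491354) = 121.7936 km
C: √((-1.5841·111.32)² + (0.0332·74.73)²) = √(31096.505196 + 6.155540) = 176.3595 km
D: √((0.5913·111.32)² + (-0.9956·74.73)²) = √(4332.735259 + 5535.536776) = 99.3392 km
E: √((-2.0176·111.32)² + (-0.9732·74.73)²) = √(50444.815015 + 5289.250856) = 236.0806 km
F: √((1.1577·111.32)² + (0.6674·74.73)²) = √(16608.807896 + 2487.495875) = 138.1894 km
G: √((-0.2183·111.32)² + (-1.9066·74.73)²) = √(590.546183 + 20300.612521) = 144.5377 km
H: √((-0.2303·111.32)² + (0.1628·74.73)²) = √(657.255564 + 148.012627) = 28.3772 km
I: √((-1.4359·111.32)² + (-0.4174·74.73)²) = √(25550.228375 + 972.959704) = 162.8594 km
J: √((-1.4766·111.32)² + (-0.0666·74.73)²) = √(27019.177445 + 24.770708) = 164.4504 km
K: √((-0.4694·111.32)² + (-1.8064·74.73)²) = √(2730.439549 + 18222.913500) = 144.7527 km
L: √((-0.5146·111.32)² + (-2.1588·74.73)²) = √(3281.602388 + 26026.440938) = 171.1959 km
Sorted: H (28.3772 km) < D (99.3392 km) < B (121.7936 km) < F (138.1894 km) < G (144.5377 km) < K (144.7527 km) < …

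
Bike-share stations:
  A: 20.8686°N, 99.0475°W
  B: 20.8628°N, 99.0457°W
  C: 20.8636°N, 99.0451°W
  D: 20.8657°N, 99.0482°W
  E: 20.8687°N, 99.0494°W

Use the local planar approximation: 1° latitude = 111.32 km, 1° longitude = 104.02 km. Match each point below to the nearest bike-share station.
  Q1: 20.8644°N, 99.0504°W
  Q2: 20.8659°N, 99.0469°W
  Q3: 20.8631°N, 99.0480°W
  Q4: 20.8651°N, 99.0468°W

Q1→D; Q2→D; Q3→B; Q4→D

Q1 at 20.8644°N, 99.0504°W:
  A: 0.5564 km
  B: 0.5203 km
  C: 0.5585 km
  D: 0.2708 km
  E: 0.4898 km
  → nearest: D (0.2708 km)
Q2 at 20.8659°N, 99.0469°W:
  A: 0.3070 km
  B: 0.3670 km
  C: 0.3172 km
  D: 0.1370 km
  E: 0.4059 km
  → nearest: D (0.1370 km)
Q3 at 20.8631°N, 99.0480°W:
  A: 0.6145 km
  B: 0.2416 km
  C: 0.3068 km
  D: 0.2902 km
  E: 0.6402 km
  → nearest: B (0.2416 km)
Q4 at 20.8651°N, 99.0468°W:
  A: 0.3964 km
  B: 0.2804 km
  C: 0.2432 km
  D: 0.1602 km
  E: 0.4835 km
  → nearest: D (0.1602 km)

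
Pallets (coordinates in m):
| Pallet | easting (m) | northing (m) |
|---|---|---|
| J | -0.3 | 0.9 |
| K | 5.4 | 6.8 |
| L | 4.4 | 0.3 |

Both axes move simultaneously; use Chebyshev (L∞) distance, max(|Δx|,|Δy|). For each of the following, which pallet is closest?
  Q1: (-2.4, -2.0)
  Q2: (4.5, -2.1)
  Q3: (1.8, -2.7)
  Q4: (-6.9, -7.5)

Q1 at (-2.4, -2.0):
  J: max(|2.1|, |2.9|) = 2.9 m
  K: max(|7.8|, |8.8|) = 8.8 m
  L: max(|6.8|, |2.3|) = 6.8 m
  → nearest: J (2.9 m)
Q2 at (4.5, -2.1):
  J: max(|-4.8|, |3.0|) = 4.8 m
  K: max(|0.9|, |8.9|) = 8.9 m
  L: max(|-0.1|, |2.4|) = 2.4 m
  → nearest: L (2.4 m)
Q3 at (1.8, -2.7):
  J: max(|-2.1|, |3.6|) = 3.6 m
  K: max(|3.6|, |9.5|) = 9.5 m
  L: max(|2.6|, |3.0|) = 3.0 m
  → nearest: L (3.0 m)
Q4 at (-6.9, -7.5):
  J: max(|6.6|, |8.4|) = 8.4 m
  K: max(|12.3|, |14.3|) = 14.3 m
  L: max(|11.3|, |7.8|) = 11.3 m
  → nearest: J (8.4 m)

Q1→J; Q2→L; Q3→L; Q4→J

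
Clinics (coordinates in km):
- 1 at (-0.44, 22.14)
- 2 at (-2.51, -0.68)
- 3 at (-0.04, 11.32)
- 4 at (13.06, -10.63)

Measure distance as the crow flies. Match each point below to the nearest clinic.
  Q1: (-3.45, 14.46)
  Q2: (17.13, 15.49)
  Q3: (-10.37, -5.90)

Q1 at (-3.45, 14.46):
  1: 8.25 km
  2: 15.17 km
  3: 4.64 km
  4: 30.03 km
  → nearest: 3 (4.64 km)
Q2 at (17.13, 15.49):
  1: 18.79 km
  2: 25.44 km
  3: 17.67 km
  4: 26.44 km
  → nearest: 3 (17.67 km)
Q3 at (-10.37, -5.90):
  1: 29.75 km
  2: 9.44 km
  3: 20.08 km
  4: 23.90 km
  → nearest: 2 (9.44 km)

Q1→3; Q2→3; Q3→2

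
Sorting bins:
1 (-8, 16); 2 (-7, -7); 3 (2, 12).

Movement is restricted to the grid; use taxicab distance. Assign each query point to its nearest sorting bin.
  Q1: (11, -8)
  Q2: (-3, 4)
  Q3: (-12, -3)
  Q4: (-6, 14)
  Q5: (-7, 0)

Q1 at (11, -8):
  1: 43
  2: 19
  3: 29
  → nearest: 2 (19)
Q2 at (-3, 4):
  1: 17
  2: 15
  3: 13
  → nearest: 3 (13)
Q3 at (-12, -3):
  1: 23
  2: 9
  3: 29
  → nearest: 2 (9)
Q4 at (-6, 14):
  1: 4
  2: 22
  3: 10
  → nearest: 1 (4)
Q5 at (-7, 0):
  1: 17
  2: 7
  3: 21
  → nearest: 2 (7)

Q1→2; Q2→3; Q3→2; Q4→1; Q5→2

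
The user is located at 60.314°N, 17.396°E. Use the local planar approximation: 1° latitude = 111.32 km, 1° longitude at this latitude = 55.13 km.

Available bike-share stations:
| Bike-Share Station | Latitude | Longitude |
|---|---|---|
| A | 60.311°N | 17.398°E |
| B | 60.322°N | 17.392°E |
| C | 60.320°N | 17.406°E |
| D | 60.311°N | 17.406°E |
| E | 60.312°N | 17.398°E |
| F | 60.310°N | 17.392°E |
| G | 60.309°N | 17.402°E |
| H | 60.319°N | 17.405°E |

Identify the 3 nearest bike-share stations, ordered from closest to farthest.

E, A, F

Distances from 60.314°N, 17.396°E:
A: √((-0.003·111.32)² + (0.002·55.13)²) = √(0.11153 + 0.01216) = 0.352 km
B: √((0.008·111.32)² + (-0.004·55.13)²) = √(0.79310 + 0.04863) = 0.917 km
C: √((0.006·111.32)² + (0.010·55.13)²) = √(0.44612 + 0.30393) = 0.866 km
D: √((-0.003·111.32)² + (0.010·55.13)²) = √(0.11153 + 0.30393) = 0.645 km
E: √((-0.002·111.32)² + (0.002·55.13)²) = √(0.04957 + 0.01216) = 0.248 km
F: √((-0.004·111.32)² + (-0.004·55.13)²) = √(0.19827 + 0.04863) = 0.497 km
G: √((-0.005·111.32)² + (0.006·55.13)²) = √(0.30980 + 0.10942) = 0.647 km
H: √((0.005·111.32)² + (0.009·55.13)²) = √(0.30980 + 0.24618) = 0.746 km
Sorted: E (0.248 km) < A (0.352 km) < F (0.497 km) < D (0.645 km) < G (0.647 km) < …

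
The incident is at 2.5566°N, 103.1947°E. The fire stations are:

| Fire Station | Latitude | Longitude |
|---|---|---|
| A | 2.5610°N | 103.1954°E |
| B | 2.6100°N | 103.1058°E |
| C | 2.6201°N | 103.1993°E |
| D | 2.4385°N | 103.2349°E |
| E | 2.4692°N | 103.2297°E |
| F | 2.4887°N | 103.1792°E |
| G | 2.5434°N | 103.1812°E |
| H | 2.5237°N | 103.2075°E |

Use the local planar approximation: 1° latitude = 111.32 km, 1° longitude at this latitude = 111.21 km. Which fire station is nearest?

A

Distances from 2.5566°N, 103.1947°E:
A: √((0.0044·111.32)² + (0.0007·111.21)²) = √(0.239912 + 0.006060) = 0.4960 km
B: √((0.0534·111.32)² + (-0.0889·111.21)²) = √(35.336938 + 97.744247) = 11.5361 km
C: √((0.0635·111.32)² + (0.0046·111.21)²) = √(49.968216 + 0.261700) = 7.0873 km
D: √((-0.1181·111.32)² + (0.0402·111.21)²) = √(172.840769 + 19.986640) = 13.8862 km
E: √((-0.0874·111.32)² + (0.0350·111.21)²) = √(94.660602 + 15.150389) = 10.4791 km
F: √((-0.0679·111.32)² + (-0.0155·111.21)²) = √(57.132857 + 2.971331) = 7.7527 km
G: √((-0.0132·111.32)² + (-0.0135·111.21)²) = √(2.159207 + 2.254007) = 2.1008 km
H: √((-0.0329·111.32)² + (0.0128·111.21)²) = √(13.413379 + 2.026318) = 3.9293 km
Minimum: A at 0.4960 km.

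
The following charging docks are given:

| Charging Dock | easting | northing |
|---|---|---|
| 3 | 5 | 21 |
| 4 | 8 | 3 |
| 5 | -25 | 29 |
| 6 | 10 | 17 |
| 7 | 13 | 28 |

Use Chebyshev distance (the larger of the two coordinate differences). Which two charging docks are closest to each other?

3 and 6

Pairwise distances:
3–6: 5
3–7: 8
6–7: 11
4–6: 14
3–4: 18
4–7: 25
3–5: 30
4–5: 33
5–6: 35
5–7: 38
Closest pair: 3–6 at 5.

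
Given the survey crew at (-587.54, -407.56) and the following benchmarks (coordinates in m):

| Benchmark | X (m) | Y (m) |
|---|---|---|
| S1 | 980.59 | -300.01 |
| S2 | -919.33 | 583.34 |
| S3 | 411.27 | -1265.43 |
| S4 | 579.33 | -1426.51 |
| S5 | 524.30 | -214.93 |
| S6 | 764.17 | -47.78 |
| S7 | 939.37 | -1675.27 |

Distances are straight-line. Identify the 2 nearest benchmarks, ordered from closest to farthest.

Distances from (-587.54, -407.56):
S1: √((1568.13)² + (107.55)²) = √(2459031.6969 + 11567.0025) = 1571.81 m
S2: √((-331.79)² + (990.90)²) = √(110084.6041 + 981882.8100) = 1044.97 m
S3: √((998.81)² + (-857.87)²) = √(997621.4161 + 735940.9369) = 1316.65 m
S4: √((1166.87)² + (-1018.95)²) = √(1361585.5969 + 1038259.1025) = 1549.14 m
S5: √((1111.84)² + (192.63)²) = √(1236188.1856 + 37106.3169) = 1128.40 m
S6: √((1351.71)² + (359.78)²) = √(1827119.9241 + 129441.6484) = 1398.77 m
S7: √((1526.91)² + (-1267.71)²) = √(2331454.1481 + 1607088.6441) = 1984.58 m
Sorted: S2 (1044.97 m) < S5 (1128.40 m) < S3 (1316.65 m) < S6 (1398.77 m) < …

S2, S5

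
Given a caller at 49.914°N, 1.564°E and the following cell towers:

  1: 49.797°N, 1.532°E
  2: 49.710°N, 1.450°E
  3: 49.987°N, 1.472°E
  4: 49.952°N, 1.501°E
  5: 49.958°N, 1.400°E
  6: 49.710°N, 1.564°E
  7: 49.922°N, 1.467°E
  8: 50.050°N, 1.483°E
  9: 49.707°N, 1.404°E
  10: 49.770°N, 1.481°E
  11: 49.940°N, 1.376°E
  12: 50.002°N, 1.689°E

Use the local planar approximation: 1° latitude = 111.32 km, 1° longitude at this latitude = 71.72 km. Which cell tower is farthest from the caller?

Distances from 49.914°N, 1.564°E:
1: 13.225 km
2: 24.136 km
3: 10.468 km
4: 6.189 km
5: 12.741 km
6: 22.709 km
7: 7.014 km
8: 16.216 km
9: 25.742 km
10: 17.100 km
11: 13.791 km
12: 13.279 km
Maximum: 9 at 25.742 km.

9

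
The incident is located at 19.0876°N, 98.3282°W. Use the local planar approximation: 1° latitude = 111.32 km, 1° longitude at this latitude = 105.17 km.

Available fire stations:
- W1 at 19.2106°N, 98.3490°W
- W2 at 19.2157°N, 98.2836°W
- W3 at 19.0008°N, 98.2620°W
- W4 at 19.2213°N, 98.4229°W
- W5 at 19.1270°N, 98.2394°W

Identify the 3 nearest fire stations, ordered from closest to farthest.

Distances from 19.0876°N, 98.3282°W:
W1: 13.8660 km
W2: 15.0117 km
W3: 11.9096 km
W4: 17.9084 km
W5: 10.3177 km
Sorted: W5 (10.3177 km) < W3 (11.9096 km) < W1 (13.8660 km) < W2 (15.0117 km) < W4 (17.9084 km)

W5, W3, W1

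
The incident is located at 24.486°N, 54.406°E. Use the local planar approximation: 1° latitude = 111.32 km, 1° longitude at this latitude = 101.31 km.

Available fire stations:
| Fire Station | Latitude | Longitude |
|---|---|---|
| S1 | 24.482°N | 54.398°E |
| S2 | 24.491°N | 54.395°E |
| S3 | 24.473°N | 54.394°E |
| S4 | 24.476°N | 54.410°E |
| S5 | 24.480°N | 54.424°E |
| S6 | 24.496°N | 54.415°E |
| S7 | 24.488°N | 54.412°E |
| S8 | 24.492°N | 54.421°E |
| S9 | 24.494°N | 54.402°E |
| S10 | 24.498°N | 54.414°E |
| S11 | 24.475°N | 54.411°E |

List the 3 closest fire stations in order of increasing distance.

S7, S1, S9

Distances from 24.486°N, 54.406°E:
S1: √((-0.004·111.32)² + (-0.008·101.31)²) = √(0.19827 + 0.65688) = 0.925 km
S2: √((0.005·111.32)² + (-0.011·101.31)²) = √(0.30980 + 1.24191) = 1.246 km
S3: √((-0.013·111.32)² + (-0.012·101.31)²) = √(2.09427 + 1.47798) = 1.890 km
S4: √((-0.010·111.32)² + (0.004·101.31)²) = √(1.23921 + 0.16422) = 1.185 km
S5: √((-0.006·111.32)² + (0.018·101.31)²) = √(0.44612 + 3.32544) = 1.942 km
S6: √((0.010·111.32)² + (0.009·101.31)²) = √(1.23921 + 0.83136) = 1.439 km
S7: √((0.002·111.32)² + (0.006·101.31)²) = √(0.04957 + 0.36949) = 0.647 km
S8: √((0.006·111.32)² + (0.015·101.31)²) = √(0.44612 + 2.30934) = 1.660 km
S9: √((0.008·111.32)² + (-0.004·101.31)²) = √(0.79310 + 0.16422) = 0.978 km
S10: √((0.012·111.32)² + (0.008·101.31)²) = √(1.78447 + 0.65688) = 1.562 km
S11: √((-0.011·111.32)² + (0.005·101.31)²) = √(1.49945 + 0.25659) = 1.325 km
Sorted: S7 (0.647 km) < S1 (0.925 km) < S9 (0.978 km) < S4 (1.185 km) < S2 (1.246 km) < …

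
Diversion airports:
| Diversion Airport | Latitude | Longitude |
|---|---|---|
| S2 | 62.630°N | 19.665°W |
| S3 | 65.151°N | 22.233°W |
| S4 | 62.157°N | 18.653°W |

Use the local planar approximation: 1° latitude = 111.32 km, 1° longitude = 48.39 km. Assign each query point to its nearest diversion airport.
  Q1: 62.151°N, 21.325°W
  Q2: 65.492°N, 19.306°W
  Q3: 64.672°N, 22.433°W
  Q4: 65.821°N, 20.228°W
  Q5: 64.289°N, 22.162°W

Q1 at 62.151°N, 21.325°W:
  S2: 96.415 km
  S3: 336.838 km
  S4: 129.300 km
  → nearest: S2 (96.415 km)
Q2 at 65.492°N, 19.306°W:
  S2: 319.071 km
  S3: 146.636 km
  S4: 372.595 km
  → nearest: S3 (146.636 km)
Q3 at 64.672°N, 22.433°W:
  S2: 263.843 km
  S3: 54.193 km
  S4: 334.426 km
  → nearest: S3 (54.193 km)
Q4 at 65.821°N, 20.228°W:
  S2: 356.265 km
  S3: 122.377 km
  S4: 414.936 km
  → nearest: S3 (122.377 km)
Q5 at 64.289°N, 22.162°W:
  S2: 220.696 km
  S3: 96.019 km
  S4: 291.821 km
  → nearest: S3 (96.019 km)

Q1→S2; Q2→S3; Q3→S3; Q4→S3; Q5→S3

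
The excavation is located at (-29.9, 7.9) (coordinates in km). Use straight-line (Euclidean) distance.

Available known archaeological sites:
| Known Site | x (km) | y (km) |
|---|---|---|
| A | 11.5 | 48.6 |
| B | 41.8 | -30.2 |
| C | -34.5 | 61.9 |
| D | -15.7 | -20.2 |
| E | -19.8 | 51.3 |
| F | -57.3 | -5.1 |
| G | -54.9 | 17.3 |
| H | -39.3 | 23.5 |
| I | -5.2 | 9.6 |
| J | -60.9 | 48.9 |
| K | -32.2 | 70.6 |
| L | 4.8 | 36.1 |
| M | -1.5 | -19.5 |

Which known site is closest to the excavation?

H

Distances from (-29.9, 7.9):
A: 58.1 km
B: 81.2 km
C: 54.2 km
D: 31.5 km
E: 44.6 km
F: 30.3 km
G: 26.7 km
H: 18.2 km
I: 24.8 km
J: 51.4 km
K: 62.7 km
L: 44.7 km
M: 39.5 km
Minimum: H at 18.2 km.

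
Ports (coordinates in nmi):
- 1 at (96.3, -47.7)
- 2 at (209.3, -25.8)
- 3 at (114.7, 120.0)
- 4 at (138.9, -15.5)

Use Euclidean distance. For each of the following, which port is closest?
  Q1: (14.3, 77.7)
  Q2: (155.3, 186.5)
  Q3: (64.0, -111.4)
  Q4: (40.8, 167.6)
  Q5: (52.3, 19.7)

Q1 at (14.3, 77.7):
  1: √((82.0)² + (-125.4)²) = √(6724.000 + 15725.160) = 149.8 nmi
  2: √((195.0)² + (-103.5)²) = √(38025.000 + 10712.250) = 220.8 nmi
  3: √((100.4)² + (42.3)²) = √(10080.160 + 1789.290) = 108.9 nmi
  4: √((124.6)² + (-93.2)²) = √(15525.160 + 8686.240) = 155.6 nmi
  → nearest: 3 (108.9 nmi)
Q2 at (155.3, 186.5):
  1: √((-59.0)² + (-234.2)²) = √(3481.000 + 54849.640) = 241.5 nmi
  2: √((54.0)² + (-212.3)²) = √(2916.000 + 45071.290) = 219.1 nmi
  3: √((-40.6)² + (-66.5)²) = √(1648.360 + 4422.250) = 77.9 nmi
  4: √((-16.4)² + (-202.0)²) = √(268.960 + 40804.000) = 202.7 nmi
  → nearest: 3 (77.9 nmi)
Q3 at (64.0, -111.4):
  1: √((32.3)² + (63.7)²) = √(1043.290 + 4057.690) = 71.4 nmi
  2: √((145.3)² + (85.6)²) = √(21112.090 + 7327.360) = 168.6 nmi
  3: √((50.7)² + (231.4)²) = √(2570.490 + 53545.960) = 236.9 nmi
  4: √((74.9)² + (95.9)²) = √(5610.010 + 9196.810) = 121.7 nmi
  → nearest: 1 (71.4 nmi)
Q4 at (40.8, 167.6):
  1: √((55.5)² + (-215.3)²) = √(3080.250 + 46354.090) = 222.3 nmi
  2: √((168.5)² + (-193.4)²) = √(28392.250 + 37403.560) = 256.5 nmi
  3: √((73.9)² + (-47.6)²) = √(5461.210 + 2265.760) = 87.9 nmi
  4: √((98.1)² + (-183.1)²) = √(9623.610 + 33525.610) = 207.7 nmi
  → nearest: 3 (87.9 nmi)
Q5 at (52.3, 19.7):
  1: √((44.0)² + (-67.4)²) = √(1936.000 + 4542.760) = 80.5 nmi
  2: √((157.0)² + (-45.5)²) = √(24649.000 + 2070.250) = 163.5 nmi
  3: √((62.4)² + (100.3)²) = √(3893.760 + 10060.090) = 118.1 nmi
  4: √((86.6)² + (-35.2)²) = √(7499.560 + 1239.040) = 93.5 nmi
  → nearest: 1 (80.5 nmi)

Q1→3; Q2→3; Q3→1; Q4→3; Q5→1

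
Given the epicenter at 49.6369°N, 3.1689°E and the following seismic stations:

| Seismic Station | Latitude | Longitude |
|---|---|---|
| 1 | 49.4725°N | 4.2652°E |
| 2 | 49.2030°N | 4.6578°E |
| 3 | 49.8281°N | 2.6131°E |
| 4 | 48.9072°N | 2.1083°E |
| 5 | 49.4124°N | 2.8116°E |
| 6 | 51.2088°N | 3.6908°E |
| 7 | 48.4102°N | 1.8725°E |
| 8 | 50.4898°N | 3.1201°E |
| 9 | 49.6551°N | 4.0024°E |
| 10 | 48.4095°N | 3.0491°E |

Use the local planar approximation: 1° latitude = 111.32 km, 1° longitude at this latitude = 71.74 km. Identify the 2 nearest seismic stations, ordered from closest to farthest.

Distances from 49.6369°N, 3.1689°E:
1: √((-0.1644·111.32)² + (1.0963·71.74)²) = √(334.926894 + 6185.596305) = 80.7498 km
2: √((-0.4339·111.32)² + (1.4889·71.74)²) = √(2333.058860 + 11409.163517) = 117.2272 km
3: √((0.1912·111.32)² + (-0.5558·71.74)²) = √(453.025002 + 1589.863466) = 45.1983 km
4: √((-0.7297·111.32)² + (-1.0606·71.74)²) = √(6598.346042 + 5789.299134) = 111.2998 km
5: √((-0.2245·111.32)² + (-0.3573·71.74)²) = √(624.567075 + 657.035412) = 35.7995 km
6: √((1.5719·111.32)² + (0.5219·71.74)²) = √(30619.368059 + 1401.836419) = 178.9447 km
7: √((-1.2267·111.32)² + (-1.2964·71.74)²) = √(18647.607775 + 8649.694910) = 165.2190 km
8: √((0.8529·111.32)² + (-0.0488·71.74)²) = √(9014.520364 + 12.256385) = 95.0094 km
9: √((0.0182·111.32)² + (0.8335·71.74)²) = √(4.104773 + 3575.476706) = 59.8296 km
10: √((-1.2274·111.32)² + (-0.1198·71.74)²) = √(18668.895865 + 73.864605) = 136.9042 km
Sorted: 5 (35.7995 km) < 3 (45.1983 km) < 9 (59.8296 km) < 1 (80.7498 km) < …

5, 3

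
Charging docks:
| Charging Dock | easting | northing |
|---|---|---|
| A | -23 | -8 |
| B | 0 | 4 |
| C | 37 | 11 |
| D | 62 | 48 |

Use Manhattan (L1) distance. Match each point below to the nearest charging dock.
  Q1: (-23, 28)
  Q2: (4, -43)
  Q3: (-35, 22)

Q1→A; Q2→B; Q3→A

Q1 at (-23, 28):
  A: 36
  B: 47
  C: 77
  D: 105
  → nearest: A (36)
Q2 at (4, -43):
  A: 62
  B: 51
  C: 87
  D: 149
  → nearest: B (51)
Q3 at (-35, 22):
  A: 42
  B: 53
  C: 83
  D: 123
  → nearest: A (42)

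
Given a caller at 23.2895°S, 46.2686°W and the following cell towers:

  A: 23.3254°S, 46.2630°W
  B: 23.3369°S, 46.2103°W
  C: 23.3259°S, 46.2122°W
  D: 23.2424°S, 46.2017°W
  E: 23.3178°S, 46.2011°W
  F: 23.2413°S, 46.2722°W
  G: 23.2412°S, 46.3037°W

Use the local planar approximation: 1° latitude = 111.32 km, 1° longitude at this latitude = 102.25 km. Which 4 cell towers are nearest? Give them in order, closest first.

Distances from 23.2895°S, 46.2686°W:
A: √((-0.0359·111.32)² + (0.0056·102.25)²) = √(15.971117 + 0.327871) = 4.0372 km
B: √((-0.0474·111.32)² + (0.0583·102.25)²) = √(27.842170 + 35.535607) = 7.9610 km
C: √((-0.0364·111.32)² + (0.0564·102.25)²) = √(16.419093 + 33.257136) = 7.0481 km
D: √((0.0471·111.32)² + (0.0669·102.25)²) = √(27.490853 + 46.792782) = 8.6188 km
E: √((-0.0283·111.32)² + (0.0675·102.25)²) = √(9.924743 + 47.635879) = 7.5869 km
F: √((0.0482·111.32)² + (-0.0036·102.25)²) = √(28.789921 + 0.135498) = 5.3782 km
G: √((0.0483·111.32)² + (-0.0351·102.25)²) = √(28.909505 + 12.880742) = 6.4645 km
Sorted: A (4.0372 km) < F (5.3782 km) < G (6.4645 km) < C (7.0481 km) < E (7.5869 km) < B (7.9610 km) < …

A, F, G, C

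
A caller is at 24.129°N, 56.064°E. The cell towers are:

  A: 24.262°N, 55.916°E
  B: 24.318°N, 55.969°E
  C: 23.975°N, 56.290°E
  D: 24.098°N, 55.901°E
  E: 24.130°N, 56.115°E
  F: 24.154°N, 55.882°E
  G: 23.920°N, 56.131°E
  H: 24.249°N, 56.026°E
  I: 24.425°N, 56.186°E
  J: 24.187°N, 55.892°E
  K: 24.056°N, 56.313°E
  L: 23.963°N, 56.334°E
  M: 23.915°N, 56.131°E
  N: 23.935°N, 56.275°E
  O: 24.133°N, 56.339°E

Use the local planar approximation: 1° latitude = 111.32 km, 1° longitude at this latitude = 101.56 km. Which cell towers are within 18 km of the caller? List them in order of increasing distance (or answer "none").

Distances from 24.129°N, 56.064°E:
A: √((0.133·111.32)² + (-0.148·101.56)²) = √(219.20461 + 225.92735) = 21.098 km
B: √((0.189·111.32)² + (-0.095·101.56)²) = √(442.65972 + 93.08776) = 23.146 km
C: √((-0.154·111.32)² + (0.226·101.56)²) = √(293.89205 + 526.82001) = 28.648 km
D: √((-0.031·111.32)² + (-0.163·101.56)²) = √(11.90885 + 274.04419) = 16.910 km
E: √((0.001·111.32)² + (0.051·101.56)²) = √(0.01239 + 26.82784) = 5.181 km
F: √((0.025·111.32)² + (-0.182·101.56)²) = √(7.74509 + 341.65530) = 18.692 km
G: √((-0.209·111.32)² + (0.067·101.56)²) = √(541.30117 + 46.30149) = 24.241 km
H: √((0.120·111.32)² + (-0.038·101.56)²) = √(178.44685 + 14.89404) = 13.905 km
I: √((0.296·111.32)² + (0.122·101.56)²) = √(1085.74995 + 153.52003) = 35.203 km
J: √((0.058·111.32)² + (-0.172·101.56)²) = √(41.68717 + 305.14220) = 18.623 km
K: √((-0.073·111.32)² + (0.249·101.56)²) = √(66.03773 + 639.50520) = 26.562 km
L: √((-0.166·111.32)² + (0.270·101.56)²) = √(341.47788 + 751.92221) = 33.067 km
M: √((-0.214·111.32)² + (0.067·101.56)²) = √(567.51055 + 46.30149) = 24.775 km
N: √((-0.194·111.32)² + (0.211·101.56)²) = √(466.39067 + 459.20890) = 30.424 km
O: √((0.004·111.32)² + (0.275·101.56)²) = √(0.19827 + 780.02904) = 27.933 km
Threshold 18 km: E (5.181 km), H (13.905 km), D (16.910 km) are within range.

E, H, D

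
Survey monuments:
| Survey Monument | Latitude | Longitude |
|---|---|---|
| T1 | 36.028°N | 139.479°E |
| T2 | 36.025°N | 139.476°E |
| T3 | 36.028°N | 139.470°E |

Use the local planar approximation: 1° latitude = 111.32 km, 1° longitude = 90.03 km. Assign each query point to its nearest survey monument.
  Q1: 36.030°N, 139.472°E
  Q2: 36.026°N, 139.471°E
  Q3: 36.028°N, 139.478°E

Q1 at 36.030°N, 139.472°E:
  T1: 0.668 km
  T2: 0.663 km
  T3: 0.286 km
  → nearest: T3 (0.286 km)
Q2 at 36.026°N, 139.471°E:
  T1: 0.754 km
  T2: 0.464 km
  T3: 0.240 km
  → nearest: T3 (0.240 km)
Q3 at 36.028°N, 139.478°E:
  T1: 0.090 km
  T2: 0.379 km
  T3: 0.720 km
  → nearest: T1 (0.090 km)

Q1→T3; Q2→T3; Q3→T1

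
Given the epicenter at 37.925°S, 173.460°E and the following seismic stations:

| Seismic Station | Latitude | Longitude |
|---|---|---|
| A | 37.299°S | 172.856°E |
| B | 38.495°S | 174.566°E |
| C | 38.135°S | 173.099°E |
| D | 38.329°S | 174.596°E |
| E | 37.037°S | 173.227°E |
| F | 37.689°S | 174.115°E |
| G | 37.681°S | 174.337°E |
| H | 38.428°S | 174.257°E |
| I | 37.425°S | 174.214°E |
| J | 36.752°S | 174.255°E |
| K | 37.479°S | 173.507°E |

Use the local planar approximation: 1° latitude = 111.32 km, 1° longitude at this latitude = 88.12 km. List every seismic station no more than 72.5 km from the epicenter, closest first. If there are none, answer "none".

Distances from 37.925°S, 173.460°E:
A: √((0.626·111.32)² + (-0.604·88.12)²) = √(4856.18320 + 2832.84527) = 87.687 km
B: √((-0.570·111.32)² + (1.106·88.12)²) = √(4026.20707 + 9498.59194) = 116.296 km
C: √((-0.210·111.32)² + (-0.361·88.12)²) = √(546.49348 + 1011.96008) = 39.477 km
D: √((-0.404·111.32)² + (1.136·88.12)²) = √(2022.59591 + 10020.87488) = 109.743 km
E: √((0.888·111.32)² + (-0.233·88.12)²) = √(9771.74954 + 421.56138) = 100.962 km
F: √((0.236·111.32)² + (0.655·88.12)²) = √(690.19276 + 3331.43679) = 63.416 km
G: √((0.244·111.32)² + (0.877·88.12)²) = √(737.77859 + 5972.39006) = 81.916 km
H: √((-0.503·111.32)² + (0.797·88.12)²) = √(3135.32356 + 4932.48326) = 89.821 km
I: √((0.500·111.32)² + (0.754·88.12)²) = √(3098.03560 + 4414.60315) = 86.675 km
J: √((1.173·111.32)² + (0.795·88.12)²) = √(17050.70810 + 4907.75907) = 148.184 km
K: √((0.446·111.32)² + (0.047·88.12)²) = √(2464.99540 + 17.15318) = 49.821 km
Threshold 72.5 km: C (39.477 km), K (49.821 km), F (63.416 km) are within range.

C, K, F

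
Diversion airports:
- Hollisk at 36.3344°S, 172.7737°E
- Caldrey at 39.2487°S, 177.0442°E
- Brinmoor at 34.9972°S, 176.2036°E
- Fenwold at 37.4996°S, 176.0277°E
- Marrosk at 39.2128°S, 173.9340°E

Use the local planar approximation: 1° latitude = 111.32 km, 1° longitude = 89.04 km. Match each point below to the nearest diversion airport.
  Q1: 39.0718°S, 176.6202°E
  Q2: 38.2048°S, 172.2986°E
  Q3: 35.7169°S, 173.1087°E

Q1→Caldrey; Q2→Marrosk; Q3→Hollisk

Q1 at 39.0718°S, 176.6202°E:
  Hollisk: 458.4319 km
  Caldrey: 42.5803 km
  Brinmoor: 455.0987 km
  Fenwold: 182.7957 km
  Marrosk: 239.6937 km
  → nearest: Caldrey (42.5803 km)
Q2 at 38.2048°S, 172.2986°E:
  Hollisk: 212.4668 km
  Caldrey: 438.2363 km
  Brinmoor: 498.3925 km
  Fenwold: 341.1930 km
  Marrosk: 183.8348 km
  → nearest: Marrosk (183.8348 km)
Q3 at 35.7169°S, 173.1087°E:
  Hollisk: 74.9329 km
  Caldrey: 526.6562 km
  Brinmoor: 286.9800 km
  Fenwold: 327.0084 km
  Marrosk: 396.0408 km
  → nearest: Hollisk (74.9329 km)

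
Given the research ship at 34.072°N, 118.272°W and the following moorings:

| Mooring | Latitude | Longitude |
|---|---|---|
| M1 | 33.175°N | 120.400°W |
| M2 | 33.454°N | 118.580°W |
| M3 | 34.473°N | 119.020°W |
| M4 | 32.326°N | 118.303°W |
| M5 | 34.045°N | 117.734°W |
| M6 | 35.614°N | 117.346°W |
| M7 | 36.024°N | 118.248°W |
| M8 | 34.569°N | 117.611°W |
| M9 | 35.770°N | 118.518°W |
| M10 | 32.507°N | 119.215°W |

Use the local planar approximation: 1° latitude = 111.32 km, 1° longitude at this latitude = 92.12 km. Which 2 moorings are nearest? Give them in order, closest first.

M5, M2

Distances from 34.072°N, 118.272°W:
M1: 219.998 km
M2: 74.417 km
M3: 82.102 km
M4: 194.386 km
M5: 49.652 km
M6: 191.683 km
M7: 217.308 km
M8: 82.272 km
M9: 190.375 km
M10: 194.673 km
Sorted: M5 (49.652 km) < M2 (74.417 km) < M3 (82.102 km) < M8 (82.272 km) < …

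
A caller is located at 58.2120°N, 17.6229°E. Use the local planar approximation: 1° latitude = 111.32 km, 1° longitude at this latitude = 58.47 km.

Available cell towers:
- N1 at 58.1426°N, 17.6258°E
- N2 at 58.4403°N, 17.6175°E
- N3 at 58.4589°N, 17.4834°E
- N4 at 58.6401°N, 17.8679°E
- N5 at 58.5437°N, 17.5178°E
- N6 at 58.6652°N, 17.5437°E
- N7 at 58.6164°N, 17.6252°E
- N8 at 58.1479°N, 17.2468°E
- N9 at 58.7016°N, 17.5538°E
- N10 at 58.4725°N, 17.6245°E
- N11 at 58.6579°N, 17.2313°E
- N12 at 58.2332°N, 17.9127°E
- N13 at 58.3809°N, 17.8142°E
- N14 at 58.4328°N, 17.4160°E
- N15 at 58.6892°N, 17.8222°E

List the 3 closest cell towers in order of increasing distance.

Distances from 58.2120°N, 17.6229°E:
N1: √((-0.0694·111.32)² + (0.0029·58.47)²) = √(59.685019 + 0.028752) = 7.7275 km
N2: √((0.2283·111.32)² + (-0.0054·58.47)²) = √(645.889491 + 0.099690) = 25.4163 km
N3: √((0.2469·111.32)² + (-0.1395·58.47)²) = √(755.420168 + 66.529553) = 28.6697 km
N4: √((0.4281·111.32)² + (0.2450·58.47)²) = √(2271.103105 + 205.209923) = 49.7626 km
N5: √((0.3317·111.32)² + (-0.1051·58.47)²) = √(1363.444104 + 37.763446) = 37.4327 km
N6: √((0.4532·111.32)² + (-0.0792·58.47)²) = √(2545.225102 + 21.444531) = 50.6623 km
N7: √((0.4044·111.32)² + (0.0023·58.47)²) = √(2026.603037 + 0.018085) = 45.0180 km
N8: √((-0.0641·111.32)² + (-0.3761·58.47)²) = √(50.916959 + 483.585037) = 23.1193 km
N9: √((0.4896·111.32)² + (-0.0691·58.47)²) = √(2970.497653 + 16.323838) = 54.6518 km
N10: √((0.2605·111.32)² + (0.0016·58.47)²) = √(840.933881 + 0.008752) = 28.9990 km
N11: √((0.4459·111.32)² + (-0.3916·58.47)²) = √(2463.890142 + 524.265832) = 54.6640 km
N12: √((0.0212·111.32)² + (0.2898·58.47)²) = √(5.569524 + 287.119672) = 17.1082 km
N13: √((0.1689·111.32)² + (0.1913·58.47)²) = √(353.513249 + 125.111182) = 21.8775 km
N14: √((0.2208·111.32)² + (-0.2069·58.47)²) = √(604.149657 + 146.348127) = 27.3952 km
N15: √((0.4772·111.32)² + (0.1993·58.47)²) = √(2821.936685 + 135.794064) = 54.3850 km
Sorted: N1 (7.7275 km) < N12 (17.1082 km) < N13 (21.8775 km) < N8 (23.1193 km) < N2 (25.4163 km) < …

N1, N12, N13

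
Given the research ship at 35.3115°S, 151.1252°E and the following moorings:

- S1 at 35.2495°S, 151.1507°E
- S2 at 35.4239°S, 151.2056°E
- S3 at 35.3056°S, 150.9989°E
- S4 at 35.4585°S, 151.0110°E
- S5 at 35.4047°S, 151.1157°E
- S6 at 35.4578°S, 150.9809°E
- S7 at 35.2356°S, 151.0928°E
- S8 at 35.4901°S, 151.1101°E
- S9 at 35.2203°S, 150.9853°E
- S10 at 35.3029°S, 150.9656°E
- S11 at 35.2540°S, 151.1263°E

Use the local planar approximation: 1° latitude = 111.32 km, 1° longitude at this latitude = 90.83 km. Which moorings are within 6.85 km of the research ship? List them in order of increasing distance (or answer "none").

Distances from 35.3115°S, 151.1252°E:
S1: 7.2801 km
S2: 14.4876 km
S3: 11.4906 km
S4: 19.3746 km
S5: 10.4108 km
S6: 20.9051 km
S7: 8.9470 km
S8: 19.9290 km
S9: 16.2647 km
S10: 14.5280 km
S11: 6.4017 km
Threshold 6.85 km: S11 (6.4017 km) is within range.

S11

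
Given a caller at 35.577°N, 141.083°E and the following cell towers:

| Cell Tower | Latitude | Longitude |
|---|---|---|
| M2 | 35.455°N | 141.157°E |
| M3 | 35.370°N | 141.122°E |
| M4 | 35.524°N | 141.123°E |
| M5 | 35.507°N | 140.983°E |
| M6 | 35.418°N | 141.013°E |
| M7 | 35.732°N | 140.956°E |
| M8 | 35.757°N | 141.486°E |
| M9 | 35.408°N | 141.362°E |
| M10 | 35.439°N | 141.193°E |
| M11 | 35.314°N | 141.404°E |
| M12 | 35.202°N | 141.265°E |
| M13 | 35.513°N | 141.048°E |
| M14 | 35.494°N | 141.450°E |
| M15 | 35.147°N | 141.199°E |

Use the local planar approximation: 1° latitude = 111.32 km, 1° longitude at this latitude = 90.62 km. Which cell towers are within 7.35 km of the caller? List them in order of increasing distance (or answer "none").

M4

Distances from 35.577°N, 141.083°E:
M2: √((-0.122·111.32)² + (0.074·90.62)²) = √(184.44465 + 44.96883) = 15.146 km
M3: √((-0.207·111.32)² + (0.039·90.62)²) = √(530.99091 + 12.49043) = 23.313 km
M4: √((-0.053·111.32)² + (0.040·90.62)²) = √(34.80953 + 13.13918) = 6.925 km
M5: √((-0.070·111.32)² + (-0.100·90.62)²) = √(60.72150 + 82.11984) = 11.952 km
M6: √((-0.159·111.32)² + (-0.070·90.62)²) = √(313.28575 + 40.23872) = 18.802 km
M7: √((0.155·111.32)² + (-0.127·90.62)²) = √(297.72122 + 132.45110) = 20.741 km
M8: √((0.180·111.32)² + (0.403·90.62)²) = √(401.50541 + 1333.70017) = 41.656 km
M9: √((-0.169·111.32)² + (0.279·90.62)²) = √(353.93198 + 639.22908) = 31.514 km
M10: √((-0.138·111.32)² + (0.110·90.62)²) = √(235.99596 + 99.36501) = 18.313 km
M11: √((-0.263·111.32)² + (0.321·90.62)²) = √(857.15210 + 846.17108) = 41.271 km
M12: √((-0.375·111.32)² + (0.182·90.62)²) = √(1742.64502 + 272.01377) = 44.885 km
M13: √((-0.064·111.32)² + (-0.035·90.62)²) = √(50.75822 + 10.05968) = 7.799 km
M14: √((-0.083·111.32)² + (0.367·90.62)²) = √(85.36947 + 1106.06397) = 34.517 km
M15: √((-0.430·111.32)² + (0.116·90.62)²) = √(2291.30713 + 110.50046) = 49.008 km
Threshold 7.35 km: M4 (6.925 km) is within range.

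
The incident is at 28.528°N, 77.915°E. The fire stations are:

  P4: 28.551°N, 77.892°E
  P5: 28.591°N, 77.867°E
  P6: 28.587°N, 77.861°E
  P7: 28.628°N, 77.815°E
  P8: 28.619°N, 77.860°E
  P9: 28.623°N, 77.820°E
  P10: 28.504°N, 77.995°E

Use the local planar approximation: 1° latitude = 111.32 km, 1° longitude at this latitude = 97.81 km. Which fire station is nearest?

Distances from 28.528°N, 77.915°E:
P4: √((0.023·111.32)² + (-0.023·97.81)²) = √(6.55544 + 5.06084) = 3.408 km
P5: √((0.063·111.32)² + (-0.048·97.81)²) = √(49.18441 + 22.04190) = 8.440 km
P6: √((0.059·111.32)² + (-0.054·97.81)²) = √(43.13705 + 27.89678) = 8.428 km
P7: √((0.100·111.32)² + (-0.100·97.81)²) = √(123.92142 + 95.66796) = 14.819 km
P8: √((0.091·111.32)² + (-0.055·97.81)²) = √(102.61933 + 28.93956) = 11.470 km
P9: √((0.095·111.32)² + (-0.095·97.81)²) = √(111.83909 + 86.34033) = 14.078 km
P10: √((-0.024·111.32)² + (0.080·97.81)²) = √(7.13787 + 61.22750) = 8.268 km
Minimum: P4 at 3.408 km.

P4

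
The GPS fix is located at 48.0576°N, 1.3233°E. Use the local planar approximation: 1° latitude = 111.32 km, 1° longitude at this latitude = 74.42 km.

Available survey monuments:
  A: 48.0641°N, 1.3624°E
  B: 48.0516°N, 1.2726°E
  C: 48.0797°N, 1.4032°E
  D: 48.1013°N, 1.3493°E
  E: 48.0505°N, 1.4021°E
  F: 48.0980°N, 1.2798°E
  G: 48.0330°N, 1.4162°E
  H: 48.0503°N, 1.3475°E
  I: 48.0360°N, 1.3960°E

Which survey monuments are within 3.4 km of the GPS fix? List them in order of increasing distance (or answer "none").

H, A

Distances from 48.0576°N, 1.3233°E:
A: √((0.0065·111.32)² + (0.0391·74.42)²) = √(0.523568 + 8.467064) = 2.9984 km
B: √((-0.0060·111.32)² + (-0.0507·74.42)²) = √(0.446117 + 14.236238) = 3.8318 km
C: √((0.0221·111.32)² + (0.0799·74.42)²) = √(6.052446 + 35.356795) = 6.4350 km
D: √((0.0437·111.32)² + (0.0260·74.42)²) = √(23.665150 + 3.743915) = 5.2354 km
E: √((-0.0071·111.32)² + (0.0788·74.42)²) = √(0.624688 + 34.389968) = 5.9173 km
F: √((0.0404·111.32)² + (-0.0435·74.42)²) = √(20.225959 + 10.479917) = 5.5413 km
G: √((-0.0246·111.32)² + (0.0929·74.42)²) = √(7.499229 + 47.798114) = 7.4362 km
H: √((-0.0073·111.32)² + (0.0242·74.42)²) = √(0.660377 + 3.243471) = 1.9758 km
I: √((-0.0216·111.32)² + (0.0727·74.42)²) = √(5.781678 + 29.271714) = 5.9206 km
Threshold 3.4 km: H (1.9758 km), A (2.9984 km) are within range.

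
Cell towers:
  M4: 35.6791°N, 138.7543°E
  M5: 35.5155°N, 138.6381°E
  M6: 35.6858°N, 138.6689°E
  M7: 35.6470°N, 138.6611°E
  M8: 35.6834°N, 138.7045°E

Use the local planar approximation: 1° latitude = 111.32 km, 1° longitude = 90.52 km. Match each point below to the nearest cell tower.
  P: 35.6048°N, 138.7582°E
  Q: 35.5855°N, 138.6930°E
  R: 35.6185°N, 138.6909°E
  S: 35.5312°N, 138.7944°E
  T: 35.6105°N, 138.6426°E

P→M4; Q→M7; R→M7; S→M5; T→M7

P at 35.6048°N, 138.7582°E:
  M4: 8.2786 km
  M5: 14.7312 km
  M6: 12.1098 km
  M7: 9.9661 km
  M8: 10.0093 km
  → nearest: M4 (8.2786 km)
Q at 35.5855°N, 138.6930°E:
  M4: 11.8050 km
  M5: 9.2422 km
  M6: 11.3765 km
  M7: 7.4302 km
  M8: 10.9478 km
  → nearest: M7 (7.4302 km)
R at 35.6185°N, 138.6909°E:
  M4: 8.8569 km
  M5: 12.4222 km
  M6: 7.7520 km
  M7: 4.1644 km
  M8: 7.3288 km
  → nearest: M7 (4.1644 km)
S at 35.5312°N, 138.7944°E:
  M4: 16.8596 km
  M5: 14.2558 km
  M6: 20.6214 km
  M7: 17.6570 km
  M8: 18.7959 km
  → nearest: M5 (14.2558 km)
T at 35.6105°N, 138.6426°E:
  M4: 12.6709 km
  M5: 10.5832 km
  M6: 8.7139 km
  M7: 4.3947 km
  M8: 9.8617 km
  → nearest: M7 (4.3947 km)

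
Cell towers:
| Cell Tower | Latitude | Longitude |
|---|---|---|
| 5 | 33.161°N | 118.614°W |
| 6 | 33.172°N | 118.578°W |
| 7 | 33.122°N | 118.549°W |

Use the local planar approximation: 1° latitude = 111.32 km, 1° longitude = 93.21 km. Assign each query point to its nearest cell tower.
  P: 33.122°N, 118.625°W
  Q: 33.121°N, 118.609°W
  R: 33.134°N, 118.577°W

P→5; Q→5; R→7

P at 33.122°N, 118.625°W:
  5: √((0.039·111.32)² + (0.011·93.21)²) = √(18.84845 + 1.05126) = 4.461 km
  6: √((0.050·111.32)² + (0.047·93.21)²) = √(30.98036 + 19.19202) = 7.083 km
  7: √((0.000·111.32)² + (0.076·93.21)²) = √(0.00000 + 50.18249) = 7.084 km
  → nearest: 5 (4.461 km)
Q at 33.121°N, 118.609°W:
  5: √((0.040·111.32)² + (-0.005·93.21)²) = √(19.82743 + 0.21720) = 4.477 km
  6: √((0.051·111.32)² + (0.031·93.21)²) = √(32.23196 + 8.34927) = 6.370 km
  7: √((0.001·111.32)² + (0.060·93.21)²) = √(0.01239 + 31.27717) = 5.594 km
  → nearest: 5 (4.477 km)
R at 33.134°N, 118.577°W:
  5: √((0.027·111.32)² + (-0.037·93.21)²) = √(9.03387 + 11.89401) = 4.575 km
  6: √((0.038·111.32)² + (-0.001·93.21)²) = √(17.89425 + 0.00869) = 4.231 km
  7: √((-0.012·111.32)² + (0.028·93.21)²) = √(1.78447 + 6.81147) = 2.932 km
  → nearest: 7 (2.932 km)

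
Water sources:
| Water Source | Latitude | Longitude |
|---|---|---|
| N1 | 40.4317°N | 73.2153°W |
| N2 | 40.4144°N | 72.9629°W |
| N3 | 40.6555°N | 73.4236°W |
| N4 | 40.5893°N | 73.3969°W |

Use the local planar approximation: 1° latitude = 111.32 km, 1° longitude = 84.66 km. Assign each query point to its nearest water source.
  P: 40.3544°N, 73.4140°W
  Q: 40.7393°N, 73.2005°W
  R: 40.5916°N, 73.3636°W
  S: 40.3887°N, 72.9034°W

P→N1; Q→N3; R→N4; S→N2

P at 40.3544°N, 73.4140°W:
  N1: √((0.0773·111.32)² + (0.1987·84.66)²) = √(74.046645 + 282.977733) = 18.8951 km
  N2: √((0.0600·111.32)² + (0.4511·84.66)²) = √(44.611713 + 1458.485724) = 38.7698 km
  N3: √((0.3011·111.32)² + (-0.0096·84.66)²) = √(1123.486624 + 0.660540) = 33.5283 km
  N4: √((0.2349·111.32)² + (0.0171·84.66)²) = √(683.773757 + 2.095795) = 26.1891 km
  → nearest: N1 (18.8951 km)
Q at 40.7393°N, 73.2005°W:
  N1: √((-0.3076·111.32)² + (-0.0148·84.66)²) = √(1172.516755 + 1.569929) = 34.2649 km
  N2: √((-0.3249·111.32)² + (0.2376·84.66)²) = √(1308.114676 + 404.621915) = 41.3852 km
  N3: √((-0.0838·111.32)² + (-0.2231·84.66)²) = √(87.023076 + 356.743171) = 21.0658 km
  N4: √((-0.1500·111.32)² + (-0.1964·84.66)²) = √(278.823204 + 276.464578) = 23.5645 km
  → nearest: N3 (21.0658 km)
R at 40.5916°N, 73.3636°W:
  N1: √((-0.1599·111.32)² + (0.1483·84.66)²) = √(316.842421 + 157.629984) = 21.7824 km
  N2: √((-0.1772·111.32)² + (0.4007·84.66)²) = √(389.111289 + 1150.787705) = 39.2415 km
  N3: √((0.0639·111.32)² + (-0.0600·84.66)²) = √(50.599720 + 25.802336) = 8.7408 km
  N4: √((-0.0023·111.32)² + (-0.0333·84.66)²) = √(0.065554 + 7.947765) = 2.8308 km
  → nearest: N4 (2.8308 km)
S at 40.3887°N, 72.9034°W:
  N1: √((0.0430·111.32)² + (-0.3119·84.66)²) = √(22.913071 + 697.248001) = 26.8358 km
  N2: √((0.0257·111.32)² + (-0.0595·84.66)²) = √(8.184886 + 25.374089) = 5.7930 km
  N3: √((0.2668·111.32)² + (-0.5202·84.66)²) = √(882.100454 + 1939.533227) = 53.1191 km
  N4: √((0.2006·111.32)² + (-0.4935·84.66)²) = √(498.664271 + 1745.544168) = 47.3731 km
  → nearest: N2 (5.7930 km)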